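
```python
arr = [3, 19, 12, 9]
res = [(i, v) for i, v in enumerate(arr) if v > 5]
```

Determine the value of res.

Step 1: Filter enumerate([3, 19, 12, 9]) keeping v > 5:
  (0, 3): 3 <= 5, excluded
  (1, 19): 19 > 5, included
  (2, 12): 12 > 5, included
  (3, 9): 9 > 5, included
Therefore res = [(1, 19), (2, 12), (3, 9)].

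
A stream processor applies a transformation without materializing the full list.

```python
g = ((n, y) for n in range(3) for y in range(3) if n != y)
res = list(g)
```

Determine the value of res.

Step 1: Nested generator over range(3) x range(3) where n != y:
  (0, 0): excluded (n == y)
  (0, 1): included
  (0, 2): included
  (1, 0): included
  (1, 1): excluded (n == y)
  (1, 2): included
  (2, 0): included
  (2, 1): included
  (2, 2): excluded (n == y)
Therefore res = [(0, 1), (0, 2), (1, 0), (1, 2), (2, 0), (2, 1)].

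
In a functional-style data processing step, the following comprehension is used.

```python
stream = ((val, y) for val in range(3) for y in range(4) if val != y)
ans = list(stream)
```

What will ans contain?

Step 1: Nested generator over range(3) x range(4) where val != y:
  (0, 0): excluded (val == y)
  (0, 1): included
  (0, 2): included
  (0, 3): included
  (1, 0): included
  (1, 1): excluded (val == y)
  (1, 2): included
  (1, 3): included
  (2, 0): included
  (2, 1): included
  (2, 2): excluded (val == y)
  (2, 3): included
Therefore ans = [(0, 1), (0, 2), (0, 3), (1, 0), (1, 2), (1, 3), (2, 0), (2, 1), (2, 3)].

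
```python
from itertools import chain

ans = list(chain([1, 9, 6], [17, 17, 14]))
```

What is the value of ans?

Step 1: chain() concatenates iterables: [1, 9, 6] + [17, 17, 14].
Therefore ans = [1, 9, 6, 17, 17, 14].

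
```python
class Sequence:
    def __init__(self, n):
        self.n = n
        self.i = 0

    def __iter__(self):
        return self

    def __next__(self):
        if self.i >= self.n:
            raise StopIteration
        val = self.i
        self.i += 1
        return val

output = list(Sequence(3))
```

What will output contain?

Step 1: Sequence(3) creates an iterator counting 0 to 2.
Step 2: list() consumes all values: [0, 1, 2].
Therefore output = [0, 1, 2].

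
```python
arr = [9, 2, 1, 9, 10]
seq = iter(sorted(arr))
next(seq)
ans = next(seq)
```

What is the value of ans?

Step 1: sorted([9, 2, 1, 9, 10]) = [1, 2, 9, 9, 10].
Step 2: Create iterator and skip 1 elements.
Step 3: next() returns 2.
Therefore ans = 2.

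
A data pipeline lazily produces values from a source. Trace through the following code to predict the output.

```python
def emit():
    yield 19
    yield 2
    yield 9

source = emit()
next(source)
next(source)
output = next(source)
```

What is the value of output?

Step 1: emit() creates a generator.
Step 2: next(source) yields 19 (consumed and discarded).
Step 3: next(source) yields 2 (consumed and discarded).
Step 4: next(source) yields 9, assigned to output.
Therefore output = 9.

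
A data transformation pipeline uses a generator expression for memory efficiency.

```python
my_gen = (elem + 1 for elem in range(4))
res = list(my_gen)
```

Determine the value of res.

Step 1: For each elem in range(4), compute elem+1:
  elem=0: 0+1 = 1
  elem=1: 1+1 = 2
  elem=2: 2+1 = 3
  elem=3: 3+1 = 4
Therefore res = [1, 2, 3, 4].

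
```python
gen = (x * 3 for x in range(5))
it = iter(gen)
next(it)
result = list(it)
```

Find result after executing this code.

Step 1: Generator produces [0, 3, 6, 9, 12].
Step 2: next(it) consumes first element (0).
Step 3: list(it) collects remaining: [3, 6, 9, 12].
Therefore result = [3, 6, 9, 12].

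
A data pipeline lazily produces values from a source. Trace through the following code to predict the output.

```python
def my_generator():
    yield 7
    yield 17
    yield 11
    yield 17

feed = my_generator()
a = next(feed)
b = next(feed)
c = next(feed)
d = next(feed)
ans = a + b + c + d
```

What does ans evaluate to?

Step 1: Create generator and consume all values:
  a = next(feed) = 7
  b = next(feed) = 17
  c = next(feed) = 11
  d = next(feed) = 17
Step 2: ans = 7 + 17 + 11 + 17 = 52.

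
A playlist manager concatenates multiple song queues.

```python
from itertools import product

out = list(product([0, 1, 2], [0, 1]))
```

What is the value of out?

Step 1: product([0, 1, 2], [0, 1]) gives all pairs:
  (0, 0)
  (0, 1)
  (1, 0)
  (1, 1)
  (2, 0)
  (2, 1)
Therefore out = [(0, 0), (0, 1), (1, 0), (1, 1), (2, 0), (2, 1)].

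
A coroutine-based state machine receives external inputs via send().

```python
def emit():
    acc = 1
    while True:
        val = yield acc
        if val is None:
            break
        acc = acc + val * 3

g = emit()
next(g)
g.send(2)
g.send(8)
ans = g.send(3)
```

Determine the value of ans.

Step 1: next() -> yield acc=1.
Step 2: send(2) -> val=2, acc = 1 + 2*3 = 7, yield 7.
Step 3: send(8) -> val=8, acc = 7 + 8*3 = 31, yield 31.
Step 4: send(3) -> val=3, acc = 31 + 3*3 = 40, yield 40.
Therefore ans = 40.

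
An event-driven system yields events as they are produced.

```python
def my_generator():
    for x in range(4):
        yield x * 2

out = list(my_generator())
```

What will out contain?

Step 1: For each x in range(4), yield x * 2:
  x=0: yield 0 * 2 = 0
  x=1: yield 1 * 2 = 2
  x=2: yield 2 * 2 = 4
  x=3: yield 3 * 2 = 6
Therefore out = [0, 2, 4, 6].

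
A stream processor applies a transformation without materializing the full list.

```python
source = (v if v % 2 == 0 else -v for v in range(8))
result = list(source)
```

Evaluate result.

Step 1: For each v in range(8), yield v if even, else -v:
  v=0: even, yield 0
  v=1: odd, yield -1
  v=2: even, yield 2
  v=3: odd, yield -3
  v=4: even, yield 4
  v=5: odd, yield -5
  v=6: even, yield 6
  v=7: odd, yield -7
Therefore result = [0, -1, 2, -3, 4, -5, 6, -7].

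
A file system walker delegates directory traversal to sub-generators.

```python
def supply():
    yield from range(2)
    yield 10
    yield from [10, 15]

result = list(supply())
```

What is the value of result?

Step 1: Trace yields in order:
  yield 0
  yield 1
  yield 10
  yield 10
  yield 15
Therefore result = [0, 1, 10, 10, 15].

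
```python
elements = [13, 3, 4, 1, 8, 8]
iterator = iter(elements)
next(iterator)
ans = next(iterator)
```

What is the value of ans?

Step 1: Create iterator over [13, 3, 4, 1, 8, 8].
Step 2: next() consumes 13.
Step 3: next() returns 3.
Therefore ans = 3.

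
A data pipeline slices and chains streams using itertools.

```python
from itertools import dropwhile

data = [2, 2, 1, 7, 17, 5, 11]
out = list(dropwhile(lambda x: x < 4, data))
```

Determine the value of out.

Step 1: dropwhile drops elements while < 4:
  2 < 4: dropped
  2 < 4: dropped
  1 < 4: dropped
  7: kept (dropping stopped)
Step 2: Remaining elements kept regardless of condition.
Therefore out = [7, 17, 5, 11].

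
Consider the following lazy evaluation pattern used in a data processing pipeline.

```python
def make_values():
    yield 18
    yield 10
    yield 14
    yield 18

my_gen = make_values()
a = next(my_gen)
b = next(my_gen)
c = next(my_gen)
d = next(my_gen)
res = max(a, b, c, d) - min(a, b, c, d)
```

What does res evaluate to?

Step 1: Create generator and consume all values:
  a = next(my_gen) = 18
  b = next(my_gen) = 10
  c = next(my_gen) = 14
  d = next(my_gen) = 18
Step 2: max = 18, min = 10, res = 18 - 10 = 8.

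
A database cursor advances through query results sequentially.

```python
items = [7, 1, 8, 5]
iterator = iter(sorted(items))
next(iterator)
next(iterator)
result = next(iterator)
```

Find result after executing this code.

Step 1: sorted([7, 1, 8, 5]) = [1, 5, 7, 8].
Step 2: Create iterator and skip 2 elements.
Step 3: next() returns 7.
Therefore result = 7.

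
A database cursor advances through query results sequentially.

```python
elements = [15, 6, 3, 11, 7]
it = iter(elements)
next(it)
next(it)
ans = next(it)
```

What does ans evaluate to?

Step 1: Create iterator over [15, 6, 3, 11, 7].
Step 2: next() consumes 15.
Step 3: next() consumes 6.
Step 4: next() returns 3.
Therefore ans = 3.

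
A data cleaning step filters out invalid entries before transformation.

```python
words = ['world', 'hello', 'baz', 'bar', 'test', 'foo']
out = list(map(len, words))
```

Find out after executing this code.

Step 1: Map len() to each word:
  'world' -> 5
  'hello' -> 5
  'baz' -> 3
  'bar' -> 3
  'test' -> 4
  'foo' -> 3
Therefore out = [5, 5, 3, 3, 4, 3].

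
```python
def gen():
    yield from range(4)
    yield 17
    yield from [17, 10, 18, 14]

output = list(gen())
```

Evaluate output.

Step 1: Trace yields in order:
  yield 0
  yield 1
  yield 2
  yield 3
  yield 17
  yield 17
  yield 10
  yield 18
  yield 14
Therefore output = [0, 1, 2, 3, 17, 17, 10, 18, 14].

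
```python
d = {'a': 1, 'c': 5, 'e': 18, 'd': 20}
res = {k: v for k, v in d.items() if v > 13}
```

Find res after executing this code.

Step 1: Filter items where value > 13:
  'a': 1 <= 13: removed
  'c': 5 <= 13: removed
  'e': 18 > 13: kept
  'd': 20 > 13: kept
Therefore res = {'e': 18, 'd': 20}.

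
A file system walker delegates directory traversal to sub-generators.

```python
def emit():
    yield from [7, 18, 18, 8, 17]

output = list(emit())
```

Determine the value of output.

Step 1: yield from delegates to the iterable, yielding each element.
Step 2: Collected values: [7, 18, 18, 8, 17].
Therefore output = [7, 18, 18, 8, 17].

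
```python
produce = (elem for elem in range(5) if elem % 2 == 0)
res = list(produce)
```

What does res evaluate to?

Step 1: Filter range(5) keeping only even values:
  elem=0: even, included
  elem=1: odd, excluded
  elem=2: even, included
  elem=3: odd, excluded
  elem=4: even, included
Therefore res = [0, 2, 4].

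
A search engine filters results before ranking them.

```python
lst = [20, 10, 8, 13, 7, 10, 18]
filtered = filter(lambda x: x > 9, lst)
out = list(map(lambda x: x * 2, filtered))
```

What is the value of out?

Step 1: Filter lst for elements > 9:
  20: kept
  10: kept
  8: removed
  13: kept
  7: removed
  10: kept
  18: kept
Step 2: Map x * 2 on filtered [20, 10, 13, 10, 18]:
  20 -> 40
  10 -> 20
  13 -> 26
  10 -> 20
  18 -> 36
Therefore out = [40, 20, 26, 20, 36].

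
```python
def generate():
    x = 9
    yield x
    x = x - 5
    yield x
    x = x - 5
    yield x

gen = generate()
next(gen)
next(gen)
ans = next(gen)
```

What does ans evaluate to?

Step 1: Trace through generator execution:
  Yield 1: x starts at 9, yield 9
  Yield 2: x = 9 - 5 = 4, yield 4
  Yield 3: x = 4 - 5 = -1, yield -1
Step 2: First next() gets 9, second next() gets the second value, third next() yields -1.
Therefore ans = -1.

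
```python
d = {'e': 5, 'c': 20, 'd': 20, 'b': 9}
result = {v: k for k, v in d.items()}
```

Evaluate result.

Step 1: Invert dict (swap keys and values):
  'e': 5 -> 5: 'e'
  'c': 20 -> 20: 'c'
  'd': 20 -> 20: 'd'
  'b': 9 -> 9: 'b'
Therefore result = {5: 'e', 20: 'd', 9: 'b'}.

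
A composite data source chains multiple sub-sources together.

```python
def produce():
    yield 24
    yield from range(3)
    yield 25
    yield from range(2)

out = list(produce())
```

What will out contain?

Step 1: Trace yields in order:
  yield 24
  yield 0
  yield 1
  yield 2
  yield 25
  yield 0
  yield 1
Therefore out = [24, 0, 1, 2, 25, 0, 1].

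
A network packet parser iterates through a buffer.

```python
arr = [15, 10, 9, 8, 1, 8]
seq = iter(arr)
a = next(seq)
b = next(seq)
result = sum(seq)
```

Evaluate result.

Step 1: Create iterator over [15, 10, 9, 8, 1, 8].
Step 2: a = next() = 15, b = next() = 10.
Step 3: sum() of remaining [9, 8, 1, 8] = 26.
Therefore result = 26.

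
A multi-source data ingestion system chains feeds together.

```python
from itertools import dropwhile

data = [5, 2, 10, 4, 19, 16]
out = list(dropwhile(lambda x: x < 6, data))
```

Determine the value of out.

Step 1: dropwhile drops elements while < 6:
  5 < 6: dropped
  2 < 6: dropped
  10: kept (dropping stopped)
Step 2: Remaining elements kept regardless of condition.
Therefore out = [10, 4, 19, 16].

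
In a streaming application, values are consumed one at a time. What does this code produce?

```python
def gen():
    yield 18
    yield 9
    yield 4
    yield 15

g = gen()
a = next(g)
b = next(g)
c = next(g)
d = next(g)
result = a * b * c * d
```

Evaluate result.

Step 1: Create generator and consume all values:
  a = next(g) = 18
  b = next(g) = 9
  c = next(g) = 4
  d = next(g) = 15
Step 2: result = 18 * 9 * 4 * 15 = 9720.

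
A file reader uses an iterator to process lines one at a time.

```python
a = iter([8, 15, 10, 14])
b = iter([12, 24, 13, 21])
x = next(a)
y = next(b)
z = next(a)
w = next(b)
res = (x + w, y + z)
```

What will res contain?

Step 1: a iterates [8, 15, 10, 14], b iterates [12, 24, 13, 21].
Step 2: x = next(a) = 8, y = next(b) = 12.
Step 3: z = next(a) = 15, w = next(b) = 24.
Step 4: res = (8 + 24, 12 + 15) = (32, 27).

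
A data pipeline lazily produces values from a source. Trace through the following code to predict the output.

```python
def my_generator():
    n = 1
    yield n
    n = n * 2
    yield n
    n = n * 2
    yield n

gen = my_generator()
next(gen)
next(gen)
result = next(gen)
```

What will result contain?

Step 1: Trace through generator execution:
  Yield 1: n starts at 1, yield 1
  Yield 2: n = 1 * 2 = 2, yield 2
  Yield 3: n = 2 * 2 = 4, yield 4
Step 2: First next() gets 1, second next() gets the second value, third next() yields 4.
Therefore result = 4.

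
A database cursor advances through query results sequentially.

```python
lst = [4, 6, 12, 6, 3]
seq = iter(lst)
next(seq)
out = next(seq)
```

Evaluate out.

Step 1: Create iterator over [4, 6, 12, 6, 3].
Step 2: next() consumes 4.
Step 3: next() returns 6.
Therefore out = 6.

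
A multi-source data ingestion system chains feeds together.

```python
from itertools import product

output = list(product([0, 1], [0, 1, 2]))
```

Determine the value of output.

Step 1: product([0, 1], [0, 1, 2]) gives all pairs:
  (0, 0)
  (0, 1)
  (0, 2)
  (1, 0)
  (1, 1)
  (1, 2)
Therefore output = [(0, 0), (0, 1), (0, 2), (1, 0), (1, 1), (1, 2)].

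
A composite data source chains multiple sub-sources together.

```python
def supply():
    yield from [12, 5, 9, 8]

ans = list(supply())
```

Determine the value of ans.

Step 1: yield from delegates to the iterable, yielding each element.
Step 2: Collected values: [12, 5, 9, 8].
Therefore ans = [12, 5, 9, 8].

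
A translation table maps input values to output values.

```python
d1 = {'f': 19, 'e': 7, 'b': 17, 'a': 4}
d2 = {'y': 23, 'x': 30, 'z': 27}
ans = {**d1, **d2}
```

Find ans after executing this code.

Step 1: Merge d1 and d2 (d2 values override on key conflicts).
Step 2: d1 has keys ['f', 'e', 'b', 'a'], d2 has keys ['y', 'x', 'z'].
Therefore ans = {'f': 19, 'e': 7, 'b': 17, 'a': 4, 'y': 23, 'x': 30, 'z': 27}.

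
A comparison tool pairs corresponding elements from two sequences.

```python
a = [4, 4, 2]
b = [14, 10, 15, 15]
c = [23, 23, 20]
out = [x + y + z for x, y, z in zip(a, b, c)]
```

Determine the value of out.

Step 1: zip three lists (truncates to shortest, len=3):
  4 + 14 + 23 = 41
  4 + 10 + 23 = 37
  2 + 15 + 20 = 37
Therefore out = [41, 37, 37].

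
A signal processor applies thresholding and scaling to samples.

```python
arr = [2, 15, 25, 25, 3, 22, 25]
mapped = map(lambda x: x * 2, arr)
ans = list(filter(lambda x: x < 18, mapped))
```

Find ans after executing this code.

Step 1: Map x * 2:
  2 -> 4
  15 -> 30
  25 -> 50
  25 -> 50
  3 -> 6
  22 -> 44
  25 -> 50
Step 2: Filter for < 18:
  4: kept
  30: removed
  50: removed
  50: removed
  6: kept
  44: removed
  50: removed
Therefore ans = [4, 6].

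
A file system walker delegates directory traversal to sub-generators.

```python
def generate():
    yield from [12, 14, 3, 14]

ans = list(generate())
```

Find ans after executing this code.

Step 1: yield from delegates to the iterable, yielding each element.
Step 2: Collected values: [12, 14, 3, 14].
Therefore ans = [12, 14, 3, 14].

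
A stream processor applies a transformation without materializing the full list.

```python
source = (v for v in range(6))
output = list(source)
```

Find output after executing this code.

Step 1: Generator expression iterates range(6): [0, 1, 2, 3, 4, 5].
Step 2: list() collects all values.
Therefore output = [0, 1, 2, 3, 4, 5].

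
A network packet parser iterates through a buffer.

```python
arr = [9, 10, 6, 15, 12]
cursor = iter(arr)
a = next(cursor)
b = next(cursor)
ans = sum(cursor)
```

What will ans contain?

Step 1: Create iterator over [9, 10, 6, 15, 12].
Step 2: a = next() = 9, b = next() = 10.
Step 3: sum() of remaining [6, 15, 12] = 33.
Therefore ans = 33.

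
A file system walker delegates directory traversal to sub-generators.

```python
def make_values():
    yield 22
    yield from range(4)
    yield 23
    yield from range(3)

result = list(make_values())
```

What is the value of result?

Step 1: Trace yields in order:
  yield 22
  yield 0
  yield 1
  yield 2
  yield 3
  yield 23
  yield 0
  yield 1
  yield 2
Therefore result = [22, 0, 1, 2, 3, 23, 0, 1, 2].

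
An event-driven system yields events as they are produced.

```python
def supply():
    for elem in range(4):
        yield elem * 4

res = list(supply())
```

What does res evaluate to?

Step 1: For each elem in range(4), yield elem * 4:
  elem=0: yield 0 * 4 = 0
  elem=1: yield 1 * 4 = 4
  elem=2: yield 2 * 4 = 8
  elem=3: yield 3 * 4 = 12
Therefore res = [0, 4, 8, 12].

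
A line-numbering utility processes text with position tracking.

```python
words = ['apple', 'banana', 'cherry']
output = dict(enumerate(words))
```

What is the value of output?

Step 1: enumerate pairs indices with words:
  0 -> 'apple'
  1 -> 'banana'
  2 -> 'cherry'
Therefore output = {0: 'apple', 1: 'banana', 2: 'cherry'}.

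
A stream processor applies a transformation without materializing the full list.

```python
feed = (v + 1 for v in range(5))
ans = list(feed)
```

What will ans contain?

Step 1: For each v in range(5), compute v+1:
  v=0: 0+1 = 1
  v=1: 1+1 = 2
  v=2: 2+1 = 3
  v=3: 3+1 = 4
  v=4: 4+1 = 5
Therefore ans = [1, 2, 3, 4, 5].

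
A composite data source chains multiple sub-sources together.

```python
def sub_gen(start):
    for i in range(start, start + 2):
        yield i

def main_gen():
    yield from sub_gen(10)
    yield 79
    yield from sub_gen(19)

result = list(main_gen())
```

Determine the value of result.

Step 1: main_gen() delegates to sub_gen(10):
  yield 10
  yield 11
Step 2: yield 79
Step 3: Delegates to sub_gen(19):
  yield 19
  yield 20
Therefore result = [10, 11, 79, 19, 20].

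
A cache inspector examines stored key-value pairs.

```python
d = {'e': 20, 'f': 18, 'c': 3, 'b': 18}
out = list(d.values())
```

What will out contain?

Step 1: d.values() returns the dictionary values in insertion order.
Therefore out = [20, 18, 3, 18].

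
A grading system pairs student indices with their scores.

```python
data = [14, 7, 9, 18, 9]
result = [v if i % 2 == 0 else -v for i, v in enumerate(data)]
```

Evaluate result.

Step 1: For each (i, v), keep v if i is even, negate if odd:
  i=0 (even): keep 14
  i=1 (odd): negate to -7
  i=2 (even): keep 9
  i=3 (odd): negate to -18
  i=4 (even): keep 9
Therefore result = [14, -7, 9, -18, 9].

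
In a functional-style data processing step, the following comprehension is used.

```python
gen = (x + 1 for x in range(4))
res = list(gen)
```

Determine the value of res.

Step 1: For each x in range(4), compute x+1:
  x=0: 0+1 = 1
  x=1: 1+1 = 2
  x=2: 2+1 = 3
  x=3: 3+1 = 4
Therefore res = [1, 2, 3, 4].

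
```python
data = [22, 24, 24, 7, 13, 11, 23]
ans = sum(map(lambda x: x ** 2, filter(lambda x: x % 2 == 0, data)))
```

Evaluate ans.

Step 1: Filter even numbers from [22, 24, 24, 7, 13, 11, 23]: [22, 24, 24]
Step 2: Square each: [484, 576, 576]
Step 3: Sum = 1636.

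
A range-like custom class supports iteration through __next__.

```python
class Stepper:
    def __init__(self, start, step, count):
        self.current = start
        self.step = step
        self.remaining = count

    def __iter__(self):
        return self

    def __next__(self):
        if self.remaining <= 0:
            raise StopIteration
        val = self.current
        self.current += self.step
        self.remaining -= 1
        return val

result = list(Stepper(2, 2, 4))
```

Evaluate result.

Step 1: Stepper starts at 2, increments by 2, for 4 steps:
  Yield 2, then current += 2
  Yield 4, then current += 2
  Yield 6, then current += 2
  Yield 8, then current += 2
Therefore result = [2, 4, 6, 8].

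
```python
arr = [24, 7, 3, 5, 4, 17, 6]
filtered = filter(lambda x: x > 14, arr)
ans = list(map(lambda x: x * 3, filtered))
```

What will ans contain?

Step 1: Filter arr for elements > 14:
  24: kept
  7: removed
  3: removed
  5: removed
  4: removed
  17: kept
  6: removed
Step 2: Map x * 3 on filtered [24, 17]:
  24 -> 72
  17 -> 51
Therefore ans = [72, 51].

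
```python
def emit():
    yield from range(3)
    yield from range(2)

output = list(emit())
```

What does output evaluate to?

Step 1: Trace yields in order:
  yield 0
  yield 1
  yield 2
  yield 0
  yield 1
Therefore output = [0, 1, 2, 0, 1].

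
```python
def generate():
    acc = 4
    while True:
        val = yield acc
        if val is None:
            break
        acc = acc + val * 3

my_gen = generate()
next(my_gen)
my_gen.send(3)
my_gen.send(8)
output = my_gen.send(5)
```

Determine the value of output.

Step 1: next() -> yield acc=4.
Step 2: send(3) -> val=3, acc = 4 + 3*3 = 13, yield 13.
Step 3: send(8) -> val=8, acc = 13 + 8*3 = 37, yield 37.
Step 4: send(5) -> val=5, acc = 37 + 5*3 = 52, yield 52.
Therefore output = 52.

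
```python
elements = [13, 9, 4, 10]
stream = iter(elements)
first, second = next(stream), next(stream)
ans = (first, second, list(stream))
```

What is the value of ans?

Step 1: Create iterator over [13, 9, 4, 10].
Step 2: first = 13, second = 9.
Step 3: Remaining elements: [4, 10].
Therefore ans = (13, 9, [4, 10]).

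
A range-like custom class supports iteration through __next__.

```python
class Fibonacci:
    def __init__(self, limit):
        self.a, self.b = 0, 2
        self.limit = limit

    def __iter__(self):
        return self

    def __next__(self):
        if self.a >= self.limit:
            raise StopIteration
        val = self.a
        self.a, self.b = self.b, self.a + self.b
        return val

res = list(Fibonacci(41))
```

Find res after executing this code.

Step 1: Fibonacci-like sequence (a=0, b=2) until >= 41:
  Yield 0, then a,b = 2,2
  Yield 2, then a,b = 2,4
  Yield 2, then a,b = 4,6
  Yield 4, then a,b = 6,10
  Yield 6, then a,b = 10,16
  Yield 10, then a,b = 16,26
  Yield 16, then a,b = 26,42
  Yield 26, then a,b = 42,68
Step 2: 42 >= 41, stop.
Therefore res = [0, 2, 2, 4, 6, 10, 16, 26].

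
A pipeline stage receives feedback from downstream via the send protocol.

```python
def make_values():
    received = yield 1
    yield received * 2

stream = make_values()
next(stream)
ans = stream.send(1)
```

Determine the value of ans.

Step 1: next(stream) advances to first yield, producing 1.
Step 2: send(1) resumes, received = 1.
Step 3: yield received * 2 = 1 * 2 = 2.
Therefore ans = 2.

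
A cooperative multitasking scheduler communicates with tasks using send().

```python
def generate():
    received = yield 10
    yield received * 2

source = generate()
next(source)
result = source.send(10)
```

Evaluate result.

Step 1: next(source) advances to first yield, producing 10.
Step 2: send(10) resumes, received = 10.
Step 3: yield received * 2 = 10 * 2 = 20.
Therefore result = 20.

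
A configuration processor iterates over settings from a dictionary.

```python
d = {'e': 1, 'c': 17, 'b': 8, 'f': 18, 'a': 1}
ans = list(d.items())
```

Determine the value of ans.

Step 1: d.items() returns (key, value) pairs in insertion order.
Therefore ans = [('e', 1), ('c', 17), ('b', 8), ('f', 18), ('a', 1)].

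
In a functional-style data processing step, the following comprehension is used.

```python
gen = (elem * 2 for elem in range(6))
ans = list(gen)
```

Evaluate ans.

Step 1: For each elem in range(6), compute elem*2:
  elem=0: 0*2 = 0
  elem=1: 1*2 = 2
  elem=2: 2*2 = 4
  elem=3: 3*2 = 6
  elem=4: 4*2 = 8
  elem=5: 5*2 = 10
Therefore ans = [0, 2, 4, 6, 8, 10].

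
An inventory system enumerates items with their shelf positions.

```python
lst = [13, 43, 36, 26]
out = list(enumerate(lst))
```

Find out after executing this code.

Step 1: enumerate pairs each element with its index:
  (0, 13)
  (1, 43)
  (2, 36)
  (3, 26)
Therefore out = [(0, 13), (1, 43), (2, 36), (3, 26)].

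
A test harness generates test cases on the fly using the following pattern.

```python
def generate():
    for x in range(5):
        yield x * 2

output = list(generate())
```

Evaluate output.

Step 1: For each x in range(5), yield x * 2:
  x=0: yield 0 * 2 = 0
  x=1: yield 1 * 2 = 2
  x=2: yield 2 * 2 = 4
  x=3: yield 3 * 2 = 6
  x=4: yield 4 * 2 = 8
Therefore output = [0, 2, 4, 6, 8].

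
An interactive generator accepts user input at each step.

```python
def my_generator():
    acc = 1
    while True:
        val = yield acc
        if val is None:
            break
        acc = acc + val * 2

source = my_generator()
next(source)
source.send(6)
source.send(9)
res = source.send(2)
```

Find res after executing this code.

Step 1: next() -> yield acc=1.
Step 2: send(6) -> val=6, acc = 1 + 6*2 = 13, yield 13.
Step 3: send(9) -> val=9, acc = 13 + 9*2 = 31, yield 31.
Step 4: send(2) -> val=2, acc = 31 + 2*2 = 35, yield 35.
Therefore res = 35.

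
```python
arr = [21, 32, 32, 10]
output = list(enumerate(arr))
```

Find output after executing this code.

Step 1: enumerate pairs each element with its index:
  (0, 21)
  (1, 32)
  (2, 32)
  (3, 10)
Therefore output = [(0, 21), (1, 32), (2, 32), (3, 10)].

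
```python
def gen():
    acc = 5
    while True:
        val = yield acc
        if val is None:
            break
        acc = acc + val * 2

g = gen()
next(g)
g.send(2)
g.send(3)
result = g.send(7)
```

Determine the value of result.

Step 1: next() -> yield acc=5.
Step 2: send(2) -> val=2, acc = 5 + 2*2 = 9, yield 9.
Step 3: send(3) -> val=3, acc = 9 + 3*2 = 15, yield 15.
Step 4: send(7) -> val=7, acc = 15 + 7*2 = 29, yield 29.
Therefore result = 29.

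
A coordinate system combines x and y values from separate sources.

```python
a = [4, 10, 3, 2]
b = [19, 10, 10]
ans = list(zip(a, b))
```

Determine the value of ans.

Step 1: zip stops at shortest (len(a)=4, len(b)=3):
  Index 0: (4, 19)
  Index 1: (10, 10)
  Index 2: (3, 10)
Step 2: Last element of a (2) has no pair, dropped.
Therefore ans = [(4, 19), (10, 10), (3, 10)].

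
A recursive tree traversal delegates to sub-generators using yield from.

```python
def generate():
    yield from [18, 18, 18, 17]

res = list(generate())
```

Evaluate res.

Step 1: yield from delegates to the iterable, yielding each element.
Step 2: Collected values: [18, 18, 18, 17].
Therefore res = [18, 18, 18, 17].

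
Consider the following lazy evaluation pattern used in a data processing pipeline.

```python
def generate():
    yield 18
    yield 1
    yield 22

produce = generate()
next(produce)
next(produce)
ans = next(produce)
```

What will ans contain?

Step 1: generate() creates a generator.
Step 2: next(produce) yields 18 (consumed and discarded).
Step 3: next(produce) yields 1 (consumed and discarded).
Step 4: next(produce) yields 22, assigned to ans.
Therefore ans = 22.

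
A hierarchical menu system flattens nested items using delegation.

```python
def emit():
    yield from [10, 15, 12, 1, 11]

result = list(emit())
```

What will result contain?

Step 1: yield from delegates to the iterable, yielding each element.
Step 2: Collected values: [10, 15, 12, 1, 11].
Therefore result = [10, 15, 12, 1, 11].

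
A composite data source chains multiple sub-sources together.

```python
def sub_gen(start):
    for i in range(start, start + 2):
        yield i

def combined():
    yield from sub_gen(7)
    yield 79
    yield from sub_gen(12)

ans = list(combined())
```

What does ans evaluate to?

Step 1: combined() delegates to sub_gen(7):
  yield 7
  yield 8
Step 2: yield 79
Step 3: Delegates to sub_gen(12):
  yield 12
  yield 13
Therefore ans = [7, 8, 79, 12, 13].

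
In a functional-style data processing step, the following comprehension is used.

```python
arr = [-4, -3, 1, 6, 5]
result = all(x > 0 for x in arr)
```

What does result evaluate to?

Step 1: Check x > 0 for each element in [-4, -3, 1, 6, 5]:
  -4 > 0: False
  -3 > 0: False
  1 > 0: True
  6 > 0: True
  5 > 0: True
Step 2: all() returns False.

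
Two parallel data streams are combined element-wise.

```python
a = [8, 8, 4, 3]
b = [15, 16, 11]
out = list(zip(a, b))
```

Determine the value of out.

Step 1: zip stops at shortest (len(a)=4, len(b)=3):
  Index 0: (8, 15)
  Index 1: (8, 16)
  Index 2: (4, 11)
Step 2: Last element of a (3) has no pair, dropped.
Therefore out = [(8, 15), (8, 16), (4, 11)].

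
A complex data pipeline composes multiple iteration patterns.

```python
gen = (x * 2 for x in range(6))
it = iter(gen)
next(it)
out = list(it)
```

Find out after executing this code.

Step 1: Generator produces [0, 2, 4, 6, 8, 10].
Step 2: next(it) consumes first element (0).
Step 3: list(it) collects remaining: [2, 4, 6, 8, 10].
Therefore out = [2, 4, 6, 8, 10].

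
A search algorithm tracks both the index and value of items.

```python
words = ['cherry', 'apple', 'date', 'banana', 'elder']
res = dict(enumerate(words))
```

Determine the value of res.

Step 1: enumerate pairs indices with words:
  0 -> 'cherry'
  1 -> 'apple'
  2 -> 'date'
  3 -> 'banana'
  4 -> 'elder'
Therefore res = {0: 'cherry', 1: 'apple', 2: 'date', 3: 'banana', 4: 'elder'}.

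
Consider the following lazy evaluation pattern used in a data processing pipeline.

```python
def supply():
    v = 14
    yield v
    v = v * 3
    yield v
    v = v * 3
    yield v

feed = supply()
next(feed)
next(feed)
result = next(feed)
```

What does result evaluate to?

Step 1: Trace through generator execution:
  Yield 1: v starts at 14, yield 14
  Yield 2: v = 14 * 3 = 42, yield 42
  Yield 3: v = 42 * 3 = 126, yield 126
Step 2: First next() gets 14, second next() gets the second value, third next() yields 126.
Therefore result = 126.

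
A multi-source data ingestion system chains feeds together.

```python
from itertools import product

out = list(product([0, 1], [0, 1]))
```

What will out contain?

Step 1: product([0, 1], [0, 1]) gives all pairs:
  (0, 0)
  (0, 1)
  (1, 0)
  (1, 1)
Therefore out = [(0, 0), (0, 1), (1, 0), (1, 1)].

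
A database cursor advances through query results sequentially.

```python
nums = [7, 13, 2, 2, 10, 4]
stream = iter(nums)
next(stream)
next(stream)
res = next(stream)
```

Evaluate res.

Step 1: Create iterator over [7, 13, 2, 2, 10, 4].
Step 2: next() consumes 7.
Step 3: next() consumes 13.
Step 4: next() returns 2.
Therefore res = 2.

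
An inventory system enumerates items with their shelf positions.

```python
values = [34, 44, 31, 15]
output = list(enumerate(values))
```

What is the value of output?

Step 1: enumerate pairs each element with its index:
  (0, 34)
  (1, 44)
  (2, 31)
  (3, 15)
Therefore output = [(0, 34), (1, 44), (2, 31), (3, 15)].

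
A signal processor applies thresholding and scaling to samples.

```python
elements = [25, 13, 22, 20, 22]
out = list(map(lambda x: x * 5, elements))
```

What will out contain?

Step 1: Apply lambda x: x * 5 to each element:
  25 -> 125
  13 -> 65
  22 -> 110
  20 -> 100
  22 -> 110
Therefore out = [125, 65, 110, 100, 110].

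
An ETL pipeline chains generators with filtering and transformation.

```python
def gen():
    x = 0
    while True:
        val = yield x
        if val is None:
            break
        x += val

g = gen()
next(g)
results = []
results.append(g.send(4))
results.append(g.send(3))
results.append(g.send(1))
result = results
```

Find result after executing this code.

Step 1: next(g) -> yield 0.
Step 2: send(4) -> x = 4, yield 4.
Step 3: send(3) -> x = 7, yield 7.
Step 4: send(1) -> x = 8, yield 8.
Therefore result = [4, 7, 8].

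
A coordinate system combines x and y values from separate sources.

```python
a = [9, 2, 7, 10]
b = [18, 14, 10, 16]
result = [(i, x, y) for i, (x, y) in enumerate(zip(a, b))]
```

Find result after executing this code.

Step 1: enumerate(zip(a, b)) gives index with paired elements:
  i=0: (9, 18)
  i=1: (2, 14)
  i=2: (7, 10)
  i=3: (10, 16)
Therefore result = [(0, 9, 18), (1, 2, 14), (2, 7, 10), (3, 10, 16)].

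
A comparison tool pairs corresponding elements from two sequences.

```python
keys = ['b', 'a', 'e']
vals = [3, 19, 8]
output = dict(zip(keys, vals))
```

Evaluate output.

Step 1: zip pairs keys with values:
  'b' -> 3
  'a' -> 19
  'e' -> 8
Therefore output = {'b': 3, 'a': 19, 'e': 8}.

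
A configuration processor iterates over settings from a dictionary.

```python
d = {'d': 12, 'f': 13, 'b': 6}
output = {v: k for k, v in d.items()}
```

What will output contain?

Step 1: Invert dict (swap keys and values):
  'd': 12 -> 12: 'd'
  'f': 13 -> 13: 'f'
  'b': 6 -> 6: 'b'
Therefore output = {12: 'd', 13: 'f', 6: 'b'}.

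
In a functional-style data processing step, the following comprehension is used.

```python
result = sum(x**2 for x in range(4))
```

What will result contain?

Step 1: Compute x**2 for each x in range(4):
  x=0: 0**2 = 0
  x=1: 1**2 = 1
  x=2: 2**2 = 4
  x=3: 3**2 = 9
Step 2: sum = 0 + 1 + 4 + 9 = 14.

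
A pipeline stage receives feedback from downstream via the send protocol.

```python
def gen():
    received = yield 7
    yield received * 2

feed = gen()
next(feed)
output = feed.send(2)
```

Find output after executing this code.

Step 1: next(feed) advances to first yield, producing 7.
Step 2: send(2) resumes, received = 2.
Step 3: yield received * 2 = 2 * 2 = 4.
Therefore output = 4.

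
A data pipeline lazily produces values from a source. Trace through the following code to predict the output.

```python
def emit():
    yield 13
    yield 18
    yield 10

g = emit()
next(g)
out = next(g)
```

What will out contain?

Step 1: emit() creates a generator.
Step 2: next(g) yields 13 (consumed and discarded).
Step 3: next(g) yields 18, assigned to out.
Therefore out = 18.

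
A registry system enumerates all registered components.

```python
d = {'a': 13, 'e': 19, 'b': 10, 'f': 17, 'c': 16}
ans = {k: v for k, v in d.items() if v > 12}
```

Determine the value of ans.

Step 1: Filter items where value > 12:
  'a': 13 > 12: kept
  'e': 19 > 12: kept
  'b': 10 <= 12: removed
  'f': 17 > 12: kept
  'c': 16 > 12: kept
Therefore ans = {'a': 13, 'e': 19, 'f': 17, 'c': 16}.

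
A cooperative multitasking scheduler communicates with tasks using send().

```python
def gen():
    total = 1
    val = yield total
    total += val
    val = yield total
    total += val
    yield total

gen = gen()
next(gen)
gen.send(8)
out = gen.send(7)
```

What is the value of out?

Step 1: next() -> yield total=1.
Step 2: send(8) -> val=8, total = 1+8 = 9, yield 9.
Step 3: send(7) -> val=7, total = 9+7 = 16, yield 16.
Therefore out = 16.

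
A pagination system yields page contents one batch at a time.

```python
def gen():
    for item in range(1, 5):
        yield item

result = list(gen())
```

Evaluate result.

Step 1: The generator yields each value from range(1, 5).
Step 2: list() consumes all yields: [1, 2, 3, 4].
Therefore result = [1, 2, 3, 4].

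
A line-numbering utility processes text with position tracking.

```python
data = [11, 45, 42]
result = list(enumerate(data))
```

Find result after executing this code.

Step 1: enumerate pairs each element with its index:
  (0, 11)
  (1, 45)
  (2, 42)
Therefore result = [(0, 11), (1, 45), (2, 42)].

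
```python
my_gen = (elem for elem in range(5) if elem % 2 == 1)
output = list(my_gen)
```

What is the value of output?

Step 1: Filter range(5) keeping only odd values:
  elem=0: even, excluded
  elem=1: odd, included
  elem=2: even, excluded
  elem=3: odd, included
  elem=4: even, excluded
Therefore output = [1, 3].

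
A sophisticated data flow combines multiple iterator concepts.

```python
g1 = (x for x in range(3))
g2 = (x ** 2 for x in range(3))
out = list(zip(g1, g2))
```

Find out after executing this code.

Step 1: g1 produces [0, 1, 2].
Step 2: g2 produces [0, 1, 4].
Step 3: zip pairs them: [(0, 0), (1, 1), (2, 4)].
Therefore out = [(0, 0), (1, 1), (2, 4)].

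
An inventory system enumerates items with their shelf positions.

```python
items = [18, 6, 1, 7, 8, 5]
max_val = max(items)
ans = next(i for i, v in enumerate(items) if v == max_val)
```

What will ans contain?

Step 1: max([18, 6, 1, 7, 8, 5]) = 18.
Step 2: Find first index where value == 18:
  Index 0: 18 == 18, found!
Therefore ans = 0.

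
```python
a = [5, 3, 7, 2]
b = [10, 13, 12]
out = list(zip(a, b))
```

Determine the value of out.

Step 1: zip stops at shortest (len(a)=4, len(b)=3):
  Index 0: (5, 10)
  Index 1: (3, 13)
  Index 2: (7, 12)
Step 2: Last element of a (2) has no pair, dropped.
Therefore out = [(5, 10), (3, 13), (7, 12)].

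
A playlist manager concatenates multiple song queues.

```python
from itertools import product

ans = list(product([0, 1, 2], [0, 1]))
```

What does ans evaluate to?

Step 1: product([0, 1, 2], [0, 1]) gives all pairs:
  (0, 0)
  (0, 1)
  (1, 0)
  (1, 1)
  (2, 0)
  (2, 1)
Therefore ans = [(0, 0), (0, 1), (1, 0), (1, 1), (2, 0), (2, 1)].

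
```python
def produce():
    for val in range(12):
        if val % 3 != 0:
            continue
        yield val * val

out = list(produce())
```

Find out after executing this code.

Step 1: Only yield val**2 when val is divisible by 3:
  val=0: 0 % 3 == 0, yield 0**2 = 0
  val=3: 3 % 3 == 0, yield 3**2 = 9
  val=6: 6 % 3 == 0, yield 6**2 = 36
  val=9: 9 % 3 == 0, yield 9**2 = 81
Therefore out = [0, 9, 36, 81].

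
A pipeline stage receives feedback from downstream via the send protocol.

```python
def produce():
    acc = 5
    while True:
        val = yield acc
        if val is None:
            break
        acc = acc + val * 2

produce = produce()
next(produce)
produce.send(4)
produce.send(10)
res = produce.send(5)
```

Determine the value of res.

Step 1: next() -> yield acc=5.
Step 2: send(4) -> val=4, acc = 5 + 4*2 = 13, yield 13.
Step 3: send(10) -> val=10, acc = 13 + 10*2 = 33, yield 33.
Step 4: send(5) -> val=5, acc = 33 + 5*2 = 43, yield 43.
Therefore res = 43.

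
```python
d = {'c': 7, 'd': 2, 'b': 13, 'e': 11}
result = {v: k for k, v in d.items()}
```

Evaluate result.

Step 1: Invert dict (swap keys and values):
  'c': 7 -> 7: 'c'
  'd': 2 -> 2: 'd'
  'b': 13 -> 13: 'b'
  'e': 11 -> 11: 'e'
Therefore result = {7: 'c', 2: 'd', 13: 'b', 11: 'e'}.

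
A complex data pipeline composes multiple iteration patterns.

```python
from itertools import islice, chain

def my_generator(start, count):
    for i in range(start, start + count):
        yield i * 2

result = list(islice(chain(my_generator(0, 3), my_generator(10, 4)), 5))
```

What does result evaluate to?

Step 1: my_generator(0, 3) yields [0, 2, 4].
Step 2: my_generator(10, 4) yields [20, 22, 24, 26].
Step 3: chain concatenates: [0, 2, 4, 20, 22, 24, 26].
Step 4: islice takes first 5: [0, 2, 4, 20, 22].
Therefore result = [0, 2, 4, 20, 22].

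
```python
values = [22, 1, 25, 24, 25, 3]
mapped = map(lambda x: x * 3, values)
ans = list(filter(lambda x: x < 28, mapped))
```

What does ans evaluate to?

Step 1: Map x * 3:
  22 -> 66
  1 -> 3
  25 -> 75
  24 -> 72
  25 -> 75
  3 -> 9
Step 2: Filter for < 28:
  66: removed
  3: kept
  75: removed
  72: removed
  75: removed
  9: kept
Therefore ans = [3, 9].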